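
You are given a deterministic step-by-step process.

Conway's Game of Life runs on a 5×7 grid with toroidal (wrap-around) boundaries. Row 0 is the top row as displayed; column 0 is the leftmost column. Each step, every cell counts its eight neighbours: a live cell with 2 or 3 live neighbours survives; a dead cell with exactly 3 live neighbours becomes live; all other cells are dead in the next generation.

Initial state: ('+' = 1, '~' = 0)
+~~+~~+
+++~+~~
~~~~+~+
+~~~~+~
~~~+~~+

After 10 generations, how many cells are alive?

0) +~~+~~+
+++~+~~
~~~~+~+
+~~~~+~
~~~+~~+
1) ~~~++++
~++~+~~
~~~++~+
+~~~++~
~~~~++~
2) ~~+~~~+
+~+~~~+
+++~~~+
~~~~~~~
~~~~~~~
3) ++~~~~+
~~++~+~
~~+~~~+
++~~~~~
~~~~~~~
4) +++~~~+
~~++~+~
+~++~~+
++~~~~~
~~~~~~+
5) ++++~++
~~~~++~
+~~++~+
~++~~~~
~~+~~~+
6) ++++~~~
~~~~~~~
+++++~+
~++~~++
~~~~~++
7) +++~~~+
~~~~+~+
~~~++~+
~~~~~~~
~~~+++~
8) +++~~~+
~++~+~+
~~~++~~
~~~~~~~
+++++++
9) ~~~~~~~
~~~~+~+
~~++++~
++~~~~+
~~~+++~
10) ~~~+~~~
~~~~+~~
~++++~~
++~~~~+
+~~~+++

13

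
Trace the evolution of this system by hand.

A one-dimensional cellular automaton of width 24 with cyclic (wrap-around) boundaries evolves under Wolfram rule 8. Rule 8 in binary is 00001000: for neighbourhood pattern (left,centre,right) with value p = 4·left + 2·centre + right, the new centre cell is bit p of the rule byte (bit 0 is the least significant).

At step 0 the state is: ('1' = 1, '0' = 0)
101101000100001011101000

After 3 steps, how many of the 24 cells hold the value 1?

0

gen 0: 101101000100001011101000
gen 1: 001000000000000010000000
gen 2: 000000000000000000000000
gen 3: 000000000000000000000000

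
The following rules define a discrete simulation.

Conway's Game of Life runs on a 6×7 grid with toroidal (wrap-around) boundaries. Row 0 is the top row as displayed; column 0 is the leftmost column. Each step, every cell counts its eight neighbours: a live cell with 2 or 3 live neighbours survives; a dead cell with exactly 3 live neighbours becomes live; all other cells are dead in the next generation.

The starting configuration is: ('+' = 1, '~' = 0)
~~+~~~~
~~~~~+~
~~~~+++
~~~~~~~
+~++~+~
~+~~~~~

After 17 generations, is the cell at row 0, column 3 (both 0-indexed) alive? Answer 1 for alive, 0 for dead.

0) ~~+~~~~
~~~~~+~
~~~~+++
~~~~~~~
+~++~+~
~+~~~~~
1) ~~~~~~~
~~~~+++
~~~~+++
~~~+~~~
~++~~~~
~+~+~~~
2) ~~~~++~
~~~~+~+
~~~+~~+
~~++++~
~+~+~~~
~+~~~~~
3) ~~~~++~
~~~++~+
~~+~~~+
~~~~~+~
~+~+~~~
~~+~+~~
4) ~~~~~~~
~~~++~+
~~~++~+
~~+~~~~
~~+++~~
~~+~++~
5) ~~~~~~~
~~~++~~
~~+~+~~
~~+~~+~
~++~++~
~~+~++~
6) ~~~~~+~
~~~++~~
~~+~++~
~~+~~+~
~++~~~+
~++~++~
7) ~~+~~+~
~~~+~~~
~~+~~+~
~~+~+++
+~~~+~+
+++++++
8) +~~~~+~
~~+++~~
~~+~~++
++~~+~~
~~~~~~~
~~+~~~~
9) ~++~+~~
~++++~~
+~+~~++
++~~~++
~+~~~~~
~~~~~~~
10) ~+~~+~~
~~~~+~+
~~~~~~~
~~+~~+~
~+~~~~+
~++~~~~
11) ++++~+~
~~~~~+~
~~~~~+~
~~~~~~~
++~~~~~
~++~~~~
12) +~~++~+
~++~~+~
~~~~~~~
~~~~~~~
+++~~~~
~~~+~~+
13) ++~++~+
+++++++
~~~~~~~
~+~~~~~
+++~~~~
~~~++++
14) ~~~~~~~
~~~~~~~
~~~++++
+++~~~~
+++++++
~~~~~~~
15) ~~~~~~~
~~~~++~
+++++++
~~~~~~~
~~~++++
+++++++
16) +++~~~~
+++~~~~
++++~~+
~+~~~~~
~+~~~~~
+++~~~~
17) ~~~+~~+
~~~~~~~
~~~+~~+
~~~~~~~
~~~~~~~
~~~~~~~

1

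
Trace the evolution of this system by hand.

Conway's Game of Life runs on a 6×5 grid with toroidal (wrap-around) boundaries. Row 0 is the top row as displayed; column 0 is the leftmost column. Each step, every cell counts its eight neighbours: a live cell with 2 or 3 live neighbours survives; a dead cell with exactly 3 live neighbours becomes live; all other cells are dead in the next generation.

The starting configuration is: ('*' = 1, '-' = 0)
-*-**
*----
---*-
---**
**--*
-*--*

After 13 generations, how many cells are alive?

0) -*-**
*----
---*-
---**
**--*
-*--*
1) -****
*-**-
---*-
--**-
-**--
-*---
2) ----*
*----
-*---
-*-*-
-*-*-
-----
3) -----
*----
***--
**---
-----
-----
4) -----
*----
--*-*
*-*--
-----
-----
5) -----
-----
*--**
-*-*-
-----
-----
6) -----
----*
*-***
*-**-
-----
-----
7) -----
*---*
*-*--
*-*--
-----
-----
8) -----
**--*
*--*-
-----
-----
-----
9) *----
**--*
**---
-----
-----
-----
10) **--*
----*
-*--*
-----
-----
-----
11) *---*
-*-**
*----
-----
-----
*----
12) -*-*-
-*-*-
*---*
-----
-----
*---*
13) -*-*-
-*-*-
*---*
-----
-----
*---*

8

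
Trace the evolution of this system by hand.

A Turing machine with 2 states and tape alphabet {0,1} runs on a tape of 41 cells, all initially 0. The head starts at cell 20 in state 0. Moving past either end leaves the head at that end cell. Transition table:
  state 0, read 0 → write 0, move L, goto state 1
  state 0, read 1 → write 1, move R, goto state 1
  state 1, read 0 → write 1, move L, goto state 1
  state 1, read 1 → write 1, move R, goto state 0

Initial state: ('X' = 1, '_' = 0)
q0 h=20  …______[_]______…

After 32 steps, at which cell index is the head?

step 0: q0 h=20  …______[_]______…
step 1: q1 h=19  …______[_]______…
step 2: q1 h=18  …______[_]X_____…
step 3: q1 h=17  …______[_]XX____…
step 4: q1 h=16  …______[_]XXX___…
step 5: q1 h=15  …______[_]XXXX__…
step 6: q1 h=14  …______[_]XXXXX_…
step 7: q1 h=13  …______[_]XXXXXX…
step 8: q1 h=12  …______[_]XXXXXX…
step 9: q1 h=11  …______[_]XXXXXX…
step 10: q1 h=10  …______[_]XXXXXX…
step 11: q1 h= 9  …______[_]XXXXXX…
step 12: q1 h= 8  …______[_]XXXXXX…
step 13: q1 h= 7  …______[_]XXXXXX…
step 14: q1 h= 6  |______[_]XXXXXX…
step 15: q1 h= 5  |_____[_]XXXXXX…
step 16: q1 h= 4  |____[_]XXXXXX…
step 17: q1 h= 3  |___[_]XXXXXX…
step 18: q1 h= 2  |__[_]XXXXXX…
step 19: q1 h= 1  |_[_]XXXXXX…
step 20: q1 h= 0  |[_]XXXXXX…
step 21: q1 h= 0  |[X]XXXXXX…
step 22: q0 h= 1  |X[X]XXXXXX…
step 23: q1 h= 2  |XX[X]XXXXXX…
step 24: q0 h= 3  |XXX[X]XXXXXX…
step 25: q1 h= 4  |XXXX[X]XXXXXX…
step 26: q0 h= 5  |XXXXX[X]XXXXXX…
step 27: q1 h= 6  |XXXXXX[X]XXXXXX…
step 28: q0 h= 7  …XXXXXX[X]XXXXXX…
step 29: q1 h= 8  …XXXXXX[X]XXXXXX…
step 30: q0 h= 9  …XXXXXX[X]XXXXXX…
step 31: q1 h=10  …XXXXXX[X]XXXXXX…
step 32: q0 h=11  …XXXXXX[X]XXXXXX…

11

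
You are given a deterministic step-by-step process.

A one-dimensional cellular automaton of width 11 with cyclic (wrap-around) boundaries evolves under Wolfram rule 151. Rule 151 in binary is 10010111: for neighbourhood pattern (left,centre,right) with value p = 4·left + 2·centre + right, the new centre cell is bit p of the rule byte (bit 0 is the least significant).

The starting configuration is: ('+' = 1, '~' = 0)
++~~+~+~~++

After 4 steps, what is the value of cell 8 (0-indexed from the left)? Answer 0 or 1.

1

[0] ++~~+~+~~++
[1] +~+++~+++~+
[2] ~~~+~~~+~~~
[3] +++++++++++
[4] +++++++++++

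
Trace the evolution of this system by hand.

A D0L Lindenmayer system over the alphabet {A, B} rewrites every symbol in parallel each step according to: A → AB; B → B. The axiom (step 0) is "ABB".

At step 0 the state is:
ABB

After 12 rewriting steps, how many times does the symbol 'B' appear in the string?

k=0  ABB
k=1  ABBB
k=2  ABBBB
k=3  ABBBBB
k=4  ABBBBBB
k=5  ABBBBBBB
k=6  ABBBBBBBB
k=7  ABBBBBBBBB
k=8  ABBBBBBBBBB
k=9  ABBBBBBBBBBB
k=10  ABBBBBBBBBBBB
k=11  ABBBBBBBBBBBBB
k=12  ABBBBBBBBBBBBBB

14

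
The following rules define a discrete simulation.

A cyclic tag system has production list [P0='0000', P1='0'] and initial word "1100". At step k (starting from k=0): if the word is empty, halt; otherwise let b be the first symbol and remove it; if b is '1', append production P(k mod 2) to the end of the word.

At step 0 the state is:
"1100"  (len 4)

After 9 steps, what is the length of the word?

0

k=0  "1100"  (len 4)
k=1  "1000000"  (len 7)
k=2  "0000000"  (len 7)
k=3  "000000"  (len 6)
k=4  "00000"  (len 5)
k=5  "0000"  (len 4)
k=6  "000"  (len 3)
k=7  "00"  (len 2)
k=8  "0"  (len 1)
k=9  (halted — word empty)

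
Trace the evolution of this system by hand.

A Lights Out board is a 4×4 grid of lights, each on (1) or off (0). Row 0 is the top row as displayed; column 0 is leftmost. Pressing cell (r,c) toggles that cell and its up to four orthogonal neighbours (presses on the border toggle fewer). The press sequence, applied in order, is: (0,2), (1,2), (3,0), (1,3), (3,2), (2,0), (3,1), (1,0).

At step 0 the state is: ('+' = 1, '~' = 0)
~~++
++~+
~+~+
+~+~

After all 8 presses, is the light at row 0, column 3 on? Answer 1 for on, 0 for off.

step 0: ~~++
++~+
~+~+
+~+~
step 1: ~+~~
++++
~+~+
+~+~
step 2: ~++~
+~~~
~+++
+~+~
step 3: ~++~
+~~~
++++
~++~
step 4: ~+++
+~++
+++~
~++~
step 5: ~+++
+~++
++~~
~~~+
step 6: ~+++
~~++
~~~~
+~~+
step 7: ~+++
~~++
~+~~
~+++
step 8: ++++
++++
++~~
~+++

1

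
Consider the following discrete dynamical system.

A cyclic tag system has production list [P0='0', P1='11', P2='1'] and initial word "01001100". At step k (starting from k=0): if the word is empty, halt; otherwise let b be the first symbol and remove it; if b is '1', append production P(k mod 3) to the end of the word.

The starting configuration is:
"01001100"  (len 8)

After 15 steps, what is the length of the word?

t=0: "01001100"  (len 8)
t=1: "1001100"  (len 7)
t=2: "00110011"  (len 8)
t=3: "0110011"  (len 7)
t=4: "110011"  (len 6)
t=5: "1001111"  (len 7)
t=6: "0011111"  (len 7)
t=7: "011111"  (len 6)
t=8: "11111"  (len 5)
t=9: "11111"  (len 5)
t=10: "11110"  (len 5)
t=11: "111011"  (len 6)
t=12: "110111"  (len 6)
t=13: "101110"  (len 6)
t=14: "0111011"  (len 7)
t=15: "111011"  (len 6)

6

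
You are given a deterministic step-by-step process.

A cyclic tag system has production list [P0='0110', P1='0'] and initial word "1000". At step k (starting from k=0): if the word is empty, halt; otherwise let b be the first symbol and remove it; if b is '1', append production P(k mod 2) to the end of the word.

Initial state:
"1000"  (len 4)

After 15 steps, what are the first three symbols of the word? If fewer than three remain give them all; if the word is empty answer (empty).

100

k=0  "1000"  (len 4)
k=1  "0000110"  (len 7)
k=2  "000110"  (len 6)
k=3  "00110"  (len 5)
k=4  "0110"  (len 4)
k=5  "110"  (len 3)
k=6  "100"  (len 3)
k=7  "000110"  (len 6)
k=8  "00110"  (len 5)
k=9  "0110"  (len 4)
k=10  "110"  (len 3)
k=11  "100110"  (len 6)
k=12  "001100"  (len 6)
k=13  "01100"  (len 5)
k=14  "1100"  (len 4)
k=15  "1000110"  (len 7)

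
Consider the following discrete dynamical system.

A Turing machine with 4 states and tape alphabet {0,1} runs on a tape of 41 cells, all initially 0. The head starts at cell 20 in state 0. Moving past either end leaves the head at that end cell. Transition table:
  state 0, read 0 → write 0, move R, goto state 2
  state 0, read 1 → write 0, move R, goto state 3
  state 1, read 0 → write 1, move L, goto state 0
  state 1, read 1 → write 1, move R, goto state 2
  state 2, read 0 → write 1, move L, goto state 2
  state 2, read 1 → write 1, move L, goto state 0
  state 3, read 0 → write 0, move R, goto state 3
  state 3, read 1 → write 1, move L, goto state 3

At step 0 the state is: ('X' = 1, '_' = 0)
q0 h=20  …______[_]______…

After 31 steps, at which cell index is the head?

step 0: q0 h=20  …______[_]______…
step 1: q2 h=21  …______[_]______…
step 2: q2 h=20  …______[_]X_____…
step 3: q2 h=19  …______[_]XX____…
step 4: q2 h=18  …______[_]XXX___…
step 5: q2 h=17  …______[_]XXXX__…
step 6: q2 h=16  …______[_]XXXXX_…
step 7: q2 h=15  …______[_]XXXXXX…
step 8: q2 h=14  …______[_]XXXXXX…
step 9: q2 h=13  …______[_]XXXXXX…
step 10: q2 h=12  …______[_]XXXXXX…
step 11: q2 h=11  …______[_]XXXXXX…
step 12: q2 h=10  …______[_]XXXXXX…
step 13: q2 h= 9  …______[_]XXXXXX…
step 14: q2 h= 8  …______[_]XXXXXX…
step 15: q2 h= 7  …______[_]XXXXXX…
step 16: q2 h= 6  |______[_]XXXXXX…
step 17: q2 h= 5  |_____[_]XXXXXX…
step 18: q2 h= 4  |____[_]XXXXXX…
step 19: q2 h= 3  |___[_]XXXXXX…
step 20: q2 h= 2  |__[_]XXXXXX…
step 21: q2 h= 1  |_[_]XXXXXX…
step 22: q2 h= 0  |[_]XXXXXX…
step 23: q2 h= 0  |[X]XXXXXX…
step 24: q0 h= 0  |[X]XXXXXX…
step 25: q3 h= 1  |_[X]XXXXXX…
step 26: q3 h= 0  |[_]XXXXXX…
step 27: q3 h= 1  |_[X]XXXXXX…
step 28: q3 h= 0  |[_]XXXXXX…
step 29: q3 h= 1  |_[X]XXXXXX…
step 30: q3 h= 0  |[_]XXXXXX…
step 31: q3 h= 1  |_[X]XXXXXX…

1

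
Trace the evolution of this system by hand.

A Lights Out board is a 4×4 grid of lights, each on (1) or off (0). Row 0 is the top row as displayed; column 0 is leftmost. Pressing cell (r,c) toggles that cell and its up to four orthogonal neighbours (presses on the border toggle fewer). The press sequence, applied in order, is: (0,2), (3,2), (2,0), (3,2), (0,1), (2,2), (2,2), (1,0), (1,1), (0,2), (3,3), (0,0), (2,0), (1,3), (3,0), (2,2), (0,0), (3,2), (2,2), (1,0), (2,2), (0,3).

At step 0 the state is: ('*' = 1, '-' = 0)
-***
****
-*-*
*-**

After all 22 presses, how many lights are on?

9

gen 0: -***
****
-*-*
*-**
gen 1: ----
**-*
-*-*
*-**
gen 2: ----
**-*
-***
**--
gen 3: ----
-*-*
*-**
-*--
gen 4: ----
-*-*
*--*
--**
gen 5: ***-
---*
*--*
--**
gen 6: ***-
--**
***-
---*
gen 7: ***-
---*
*--*
--**
gen 8: -**-
**-*
---*
--**
gen 9: --*-
--**
-*-*
--**
gen 10: -*-*
---*
-*-*
--**
gen 11: -*-*
---*
-*--
----
gen 12: *--*
*--*
-*--
----
gen 13: *--*
---*
*---
*---
gen 14: *---
--*-
*--*
*---
gen 15: *---
--*-
---*
-*--
gen 16: *---
----
-**-
-**-
gen 17: -*--
*---
-**-
-**-
gen 18: -*--
*---
-*--
---*
gen 19: -*--
*-*-
--**
--**
gen 20: **--
-**-
*-**
--**
gen 21: **--
-*--
**--
---*
gen 22: ****
-*-*
**--
---*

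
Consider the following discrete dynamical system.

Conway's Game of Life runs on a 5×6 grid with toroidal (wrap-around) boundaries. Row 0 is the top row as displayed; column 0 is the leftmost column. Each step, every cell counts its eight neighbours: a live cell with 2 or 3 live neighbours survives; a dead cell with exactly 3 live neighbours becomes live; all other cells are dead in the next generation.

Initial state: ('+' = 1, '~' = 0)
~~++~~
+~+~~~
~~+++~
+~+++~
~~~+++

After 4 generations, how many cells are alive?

12

k=0  ~~++~~
+~+~~~
~~+++~
+~+++~
~~~+++
k=1  ~++~~+
~~~~+~
~~~~+~
~+~~~~
~+~~~+
k=2  ~++~++
~~~+++
~~~~~~
+~~~~~
~+~~~~
k=3  ~++~~+
+~++~+
~~~~++
~~~~~~
~++~~+
k=4  ~~~~~+
~~++~~
+~~+++
+~~~++
~++~~~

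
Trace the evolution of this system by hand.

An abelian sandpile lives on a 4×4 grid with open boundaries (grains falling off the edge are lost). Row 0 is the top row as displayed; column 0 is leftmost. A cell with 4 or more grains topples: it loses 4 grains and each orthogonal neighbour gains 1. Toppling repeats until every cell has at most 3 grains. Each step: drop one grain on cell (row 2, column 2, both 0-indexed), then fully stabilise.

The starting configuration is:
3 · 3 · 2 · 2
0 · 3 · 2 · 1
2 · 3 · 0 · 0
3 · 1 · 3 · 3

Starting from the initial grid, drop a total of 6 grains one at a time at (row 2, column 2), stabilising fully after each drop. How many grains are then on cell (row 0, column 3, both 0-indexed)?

3

step 0: 3 · 3 · 2 · 2
0 · 3 · 2 · 1
2 · 3 · 0 · 0
3 · 1 · 3 · 3
step 1: 3 · 3 · 2 · 2
0 · 3 · 2 · 1
2 · 3 · 1 · 0
3 · 1 · 3 · 3
step 2: 3 · 3 · 2 · 2
0 · 3 · 2 · 1
2 · 3 · 2 · 0
3 · 1 · 3 · 3
step 3: 3 · 3 · 2 · 2
0 · 3 · 2 · 1
2 · 3 · 3 · 0
3 · 1 · 3 · 3
step 4: 0 · 2 · 0 · 3
2 · 2 · 1 · 2
3 · 1 · 3 · 2
3 · 3 · 1 · 0
step 5: 0 · 2 · 0 · 3
2 · 2 · 2 · 2
3 · 2 · 0 · 3
3 · 3 · 2 · 0
step 6: 0 · 2 · 0 · 3
2 · 2 · 2 · 2
3 · 2 · 1 · 3
3 · 3 · 2 · 0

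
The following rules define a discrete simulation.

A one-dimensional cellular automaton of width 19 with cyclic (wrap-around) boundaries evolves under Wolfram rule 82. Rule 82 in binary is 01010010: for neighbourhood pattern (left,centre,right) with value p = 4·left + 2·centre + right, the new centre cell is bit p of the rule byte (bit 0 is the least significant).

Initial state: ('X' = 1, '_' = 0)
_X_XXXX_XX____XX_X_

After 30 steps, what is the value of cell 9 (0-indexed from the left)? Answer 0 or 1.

1

gen 0: _X_XXXX_XX____XX_X_
gen 1: X_____X__XX__X_X__X
gen 2: XX___X_XX_XXX___XX_
gen 3: _XX_X___X___XX_X_X_
gen 4: X_X__X_X_X_X_X____X
gen 5: X__XX_________X__X_
gen 6: _XX_XX_______X_XX__
gen 7: X_X__XX_____X___XX_
gen 8: ___XX_XX___X_X_X_X_
gen 9: __X_X__XX_X_______X
gen 10: XX___XX_X__X_____X_
gen 11: _XX_X_X__XX_X___X__
gen 12: X_X____XX_X__X_X_X_
gen 13: ___X__X_X__XX______
gen 14: __X_XX___XX_XX_____
gen 15: _X___XX_X_X__XX____
gen 16: X_X_X_X____XX_XX___
gen 17: _______X__X_X__XX_X
gen 18: X_____X_XX___XX_X__
gen 19: _X___X___XX_X_X__XX
gen 20: __X_X_X_X_X____XX_X
gen 21: XX_________X__X_X__
gen 22: _XX_______X_XX___XX
gen 23: __XX_____X___XX_X_X
gen 24: XX_XX___X_X_X_X____
gen 25: _X__XX_X_______X__X
gen 26: __XX_X__X_____X_XX_
gen 27: _X_X__XX_X___X___XX
gen 28: ____XX_X__X_X_X_X_X
gen 29: X__X_X__XX_________
gen 30: _XX___XX_XX_______X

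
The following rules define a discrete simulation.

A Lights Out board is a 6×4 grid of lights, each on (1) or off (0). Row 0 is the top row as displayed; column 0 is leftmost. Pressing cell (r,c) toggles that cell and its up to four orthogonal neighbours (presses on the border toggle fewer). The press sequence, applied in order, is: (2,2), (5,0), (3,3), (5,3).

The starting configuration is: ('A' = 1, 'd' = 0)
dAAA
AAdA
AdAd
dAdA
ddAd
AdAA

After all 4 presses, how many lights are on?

13

gen 0: dAAA
AAdA
AdAd
dAdA
ddAd
AdAA
gen 1: dAAA
AAAA
AAdA
dAAA
ddAd
AdAA
gen 2: dAAA
AAAA
AAdA
dAAA
AdAd
dAAA
gen 3: dAAA
AAAA
AAdd
dAdd
AdAA
dAAA
gen 4: dAAA
AAAA
AAdd
dAdd
AdAd
dAdd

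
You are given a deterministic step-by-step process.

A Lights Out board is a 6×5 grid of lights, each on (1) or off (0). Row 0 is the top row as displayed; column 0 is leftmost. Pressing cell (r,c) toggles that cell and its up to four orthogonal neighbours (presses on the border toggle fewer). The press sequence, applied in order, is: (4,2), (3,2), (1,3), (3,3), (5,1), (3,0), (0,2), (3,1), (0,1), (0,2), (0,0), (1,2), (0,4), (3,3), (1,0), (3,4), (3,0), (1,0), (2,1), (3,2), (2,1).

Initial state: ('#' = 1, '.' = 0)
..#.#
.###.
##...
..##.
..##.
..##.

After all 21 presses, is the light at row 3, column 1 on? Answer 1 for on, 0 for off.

1

t=0: ..#.#
.###.
##...
..##.
..##.
..##.
t=1: ..#.#
.###.
##...
...#.
.#...
...#.
t=2: ..#.#
.###.
###..
.##..
.##..
...#.
t=3: ..###
.#..#
####.
.##..
.##..
...#.
t=4: ..###
.#..#
###..
.#.##
.###.
...#.
t=5: ..###
.#..#
###..
.#.##
..##.
####.
t=6: ..###
.#..#
.##..
#..##
#.##.
####.
t=7: .#..#
.##.#
.##..
#..##
#.##.
####.
t=8: .#..#
.##.#
..#..
.####
####.
####.
t=9: #.#.#
..#.#
..#..
.####
####.
####.
t=10: ##.##
....#
..#..
.####
####.
####.
t=11: ...##
#...#
..#..
.####
####.
####.
t=12: ..###
#####
.....
.####
####.
####.
t=13: ..#..
####.
.....
.####
####.
####.
t=14: ..#..
####.
...#.
.#...
###..
####.
t=15: #.#..
..##.
#..#.
.#...
###..
####.
t=16: #.#..
..##.
#..##
.#.##
###.#
####.
t=17: #.#..
..##.
...##
#..##
.##.#
####.
t=18: ..#..
####.
#..##
#..##
.##.#
####.
t=19: ..#..
#.##.
.####
##.##
.##.#
####.
t=20: ..#..
#.##.
.#.##
#.#.#
.#..#
####.
t=21: ..#..
####.
#.###
###.#
.#..#
####.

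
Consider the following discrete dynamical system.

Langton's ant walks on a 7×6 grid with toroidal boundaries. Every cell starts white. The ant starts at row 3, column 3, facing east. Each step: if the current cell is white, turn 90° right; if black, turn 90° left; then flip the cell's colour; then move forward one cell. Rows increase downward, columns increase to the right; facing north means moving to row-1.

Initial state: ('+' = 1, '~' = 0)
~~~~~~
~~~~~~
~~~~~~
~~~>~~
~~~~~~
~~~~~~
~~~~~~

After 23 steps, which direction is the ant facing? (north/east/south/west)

south

gen 0: ~~~~~~
~~~~~~
~~~~~~
~~~>~~
~~~~~~
~~~~~~
~~~~~~
gen 1: ~~~~~~
~~~~~~
~~~~~~
~~~+~~
~~~v~~
~~~~~~
~~~~~~
gen 2: ~~~~~~
~~~~~~
~~~~~~
~~~+~~
~~<+~~
~~~~~~
~~~~~~
gen 3: ~~~~~~
~~~~~~
~~~~~~
~~^+~~
~~++~~
~~~~~~
~~~~~~
gen 4: ~~~~~~
~~~~~~
~~~~~~
~~+>~~
~~++~~
~~~~~~
~~~~~~
gen 5: ~~~~~~
~~~~~~
~~~^~~
~~+~~~
~~++~~
~~~~~~
~~~~~~
gen 6: ~~~~~~
~~~~~~
~~~+>~
~~+~~~
~~++~~
~~~~~~
~~~~~~
gen 7: ~~~~~~
~~~~~~
~~~++~
~~+~v~
~~++~~
~~~~~~
~~~~~~
gen 8: ~~~~~~
~~~~~~
~~~++~
~~+<+~
~~++~~
~~~~~~
~~~~~~
gen 9: ~~~~~~
~~~~~~
~~~^+~
~~+++~
~~++~~
~~~~~~
~~~~~~
gen 10: ~~~~~~
~~~~~~
~~<~+~
~~+++~
~~++~~
~~~~~~
~~~~~~
gen 11: ~~~~~~
~~^~~~
~~+~+~
~~+++~
~~++~~
~~~~~~
~~~~~~
gen 12: ~~~~~~
~~+>~~
~~+~+~
~~+++~
~~++~~
~~~~~~
~~~~~~
gen 13: ~~~~~~
~~++~~
~~+v+~
~~+++~
~~++~~
~~~~~~
~~~~~~
gen 14: ~~~~~~
~~++~~
~~<++~
~~+++~
~~++~~
~~~~~~
~~~~~~
gen 15: ~~~~~~
~~++~~
~~~++~
~~v++~
~~++~~
~~~~~~
~~~~~~
gen 16: ~~~~~~
~~++~~
~~~++~
~~~>+~
~~++~~
~~~~~~
~~~~~~
gen 17: ~~~~~~
~~++~~
~~~^+~
~~~~+~
~~++~~
~~~~~~
~~~~~~
gen 18: ~~~~~~
~~++~~
~~<~+~
~~~~+~
~~++~~
~~~~~~
~~~~~~
gen 19: ~~~~~~
~~^+~~
~~+~+~
~~~~+~
~~++~~
~~~~~~
~~~~~~
gen 20: ~~~~~~
~<~+~~
~~+~+~
~~~~+~
~~++~~
~~~~~~
~~~~~~
gen 21: ~^~~~~
~+~+~~
~~+~+~
~~~~+~
~~++~~
~~~~~~
~~~~~~
gen 22: ~+>~~~
~+~+~~
~~+~+~
~~~~+~
~~++~~
~~~~~~
~~~~~~
gen 23: ~++~~~
~+v+~~
~~+~+~
~~~~+~
~~++~~
~~~~~~
~~~~~~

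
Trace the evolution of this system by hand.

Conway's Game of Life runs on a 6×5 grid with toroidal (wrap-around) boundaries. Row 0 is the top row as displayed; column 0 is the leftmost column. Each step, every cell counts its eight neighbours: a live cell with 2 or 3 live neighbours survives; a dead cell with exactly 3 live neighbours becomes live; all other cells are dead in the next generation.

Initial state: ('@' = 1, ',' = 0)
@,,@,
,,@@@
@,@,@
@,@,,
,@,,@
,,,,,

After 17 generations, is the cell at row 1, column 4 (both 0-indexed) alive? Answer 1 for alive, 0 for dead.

k=0  @,,@,
,,@@@
@,@,@
@,@,,
,@,,@
,,,,,
k=1  ,,@@,
,,@,,
@,@,,
,,@,,
@@,,,
@,,,@
k=2  ,@@@@
,,@,,
,,@@,
@,@,,
@@,,@
@,@@@
k=3  ,,,,,
,,,,@
,,@@,
@,@,,
,,,,,
,,,,,
k=4  ,,,,,
,,,@,
,@@@@
,@@@,
,,,,,
,,,,,
k=5  ,,,,,
,,,@@
@@,,@
@@,,@
,,@,,
,,,,,
k=6  ,,,,,
,,,@@
,@@,,
,,@@@
@@,,,
,,,,,
k=7  ,,,,,
,,@@,
@@,,,
,,,@@
@@@@@
,,,,,
k=8  ,,,,,
,@@,,
@@,,,
,,,,,
@@@,,
@@@@@
k=9  ,,,,@
@@@,,
@@@,,
,,@,,
,,,,,
,,,@@
k=10  ,@@,@
,,@@@
@,,@,
,,@,,
,,,@,
,,,@@
k=11  ,@,,,
,,,,,
,@,,,
,,@@@
,,@@@
@,,,@
k=12  @,,,,
,,,,,
,,@@,
@@,,@
,@@,,
@@@,@
k=13  @,,,@
,,,,,
@@@@@
@,,,@
,,,,,
,,@@@
k=14  @,,,@
,,@,,
,@@@,
,,@,,
@,,,,
@,,@@
k=15  @@,,,
@,@,@
,@,@,
,,@@,
@@,@,
,@,@,
k=16  ,,,@,
,,@@@
@@,,,
@,,@,
@@,@,
,,,,,
k=17  ,,@@@
@@@@@
@@,,,
,,,,,
@@@,,
,,@,@

1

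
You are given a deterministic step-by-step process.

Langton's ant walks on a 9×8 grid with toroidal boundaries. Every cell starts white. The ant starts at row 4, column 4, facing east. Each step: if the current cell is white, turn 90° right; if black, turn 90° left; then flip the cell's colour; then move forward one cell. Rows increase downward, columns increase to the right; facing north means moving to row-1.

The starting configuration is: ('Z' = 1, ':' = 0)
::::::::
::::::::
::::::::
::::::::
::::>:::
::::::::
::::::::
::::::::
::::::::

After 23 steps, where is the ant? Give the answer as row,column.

step 0: ::::::::
::::::::
::::::::
::::::::
::::>:::
::::::::
::::::::
::::::::
::::::::
step 1: ::::::::
::::::::
::::::::
::::::::
::::Z:::
::::v:::
::::::::
::::::::
::::::::
step 2: ::::::::
::::::::
::::::::
::::::::
::::Z:::
:::<Z:::
::::::::
::::::::
::::::::
step 3: ::::::::
::::::::
::::::::
::::::::
:::^Z:::
:::ZZ:::
::::::::
::::::::
::::::::
step 4: ::::::::
::::::::
::::::::
::::::::
:::Z>:::
:::ZZ:::
::::::::
::::::::
::::::::
step 5: ::::::::
::::::::
::::::::
::::^:::
:::Z::::
:::ZZ:::
::::::::
::::::::
::::::::
step 6: ::::::::
::::::::
::::::::
::::Z>::
:::Z::::
:::ZZ:::
::::::::
::::::::
::::::::
step 7: ::::::::
::::::::
::::::::
::::ZZ::
:::Z:v::
:::ZZ:::
::::::::
::::::::
::::::::
step 8: ::::::::
::::::::
::::::::
::::ZZ::
:::Z<Z::
:::ZZ:::
::::::::
::::::::
::::::::
step 9: ::::::::
::::::::
::::::::
::::^Z::
:::ZZZ::
:::ZZ:::
::::::::
::::::::
::::::::
step 10: ::::::::
::::::::
::::::::
:::<:Z::
:::ZZZ::
:::ZZ:::
::::::::
::::::::
::::::::
step 11: ::::::::
::::::::
:::^::::
:::Z:Z::
:::ZZZ::
:::ZZ:::
::::::::
::::::::
::::::::
step 12: ::::::::
::::::::
:::Z>:::
:::Z:Z::
:::ZZZ::
:::ZZ:::
::::::::
::::::::
::::::::
step 13: ::::::::
::::::::
:::ZZ:::
:::ZvZ::
:::ZZZ::
:::ZZ:::
::::::::
::::::::
::::::::
step 14: ::::::::
::::::::
:::ZZ:::
:::<ZZ::
:::ZZZ::
:::ZZ:::
::::::::
::::::::
::::::::
step 15: ::::::::
::::::::
:::ZZ:::
::::ZZ::
:::vZZ::
:::ZZ:::
::::::::
::::::::
::::::::
step 16: ::::::::
::::::::
:::ZZ:::
::::ZZ::
::::>Z::
:::ZZ:::
::::::::
::::::::
::::::::
step 17: ::::::::
::::::::
:::ZZ:::
::::^Z::
:::::Z::
:::ZZ:::
::::::::
::::::::
::::::::
step 18: ::::::::
::::::::
:::ZZ:::
:::<:Z::
:::::Z::
:::ZZ:::
::::::::
::::::::
::::::::
step 19: ::::::::
::::::::
:::^Z:::
:::Z:Z::
:::::Z::
:::ZZ:::
::::::::
::::::::
::::::::
step 20: ::::::::
::::::::
::<:Z:::
:::Z:Z::
:::::Z::
:::ZZ:::
::::::::
::::::::
::::::::
step 21: ::::::::
::^:::::
::Z:Z:::
:::Z:Z::
:::::Z::
:::ZZ:::
::::::::
::::::::
::::::::
step 22: ::::::::
::Z>::::
::Z:Z:::
:::Z:Z::
:::::Z::
:::ZZ:::
::::::::
::::::::
::::::::
step 23: ::::::::
::ZZ::::
::ZvZ:::
:::Z:Z::
:::::Z::
:::ZZ:::
::::::::
::::::::
::::::::

2,3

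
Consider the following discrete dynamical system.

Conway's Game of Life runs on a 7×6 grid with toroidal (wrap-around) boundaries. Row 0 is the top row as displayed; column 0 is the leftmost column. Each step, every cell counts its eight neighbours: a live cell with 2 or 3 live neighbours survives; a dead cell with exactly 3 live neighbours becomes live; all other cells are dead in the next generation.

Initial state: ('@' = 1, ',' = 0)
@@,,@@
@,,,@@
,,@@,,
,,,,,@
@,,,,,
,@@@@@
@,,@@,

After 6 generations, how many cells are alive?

t=0: @@,,@@
@,,,@@
,,@@,,
,,,,,@
@,,,,,
,@@@@@
@,,@@,
t=1: ,@,,,,
,,@,,,
@,,@,,
,,,,,,
@@@@,,
,@@,,,
,,,,,,
t=2: ,,,,,,
,@@,,,
,,,,,,
@,,@,,
@,,@,,
@,,@,,
,@@,,,
t=3: ,,,,,,
,,,,,,
,@@,,,
,,,,,,
@@@@@@
@,,@,,
,@@,,,
t=4: ,,,,,,
,,,,,,
,,,,,,
,,,,@@
@@@@@@
,,,,,,
,@@,,,
t=5: ,,,,,,
,,,,,,
,,,,,,
,@@,,,
@@@@,,
,,,,@@
,,,,,,
t=6: ,,,,,,
,,,,,,
,,,,,,
@,,@,,
@,,@@@
@@@@@@
,,,,,,

12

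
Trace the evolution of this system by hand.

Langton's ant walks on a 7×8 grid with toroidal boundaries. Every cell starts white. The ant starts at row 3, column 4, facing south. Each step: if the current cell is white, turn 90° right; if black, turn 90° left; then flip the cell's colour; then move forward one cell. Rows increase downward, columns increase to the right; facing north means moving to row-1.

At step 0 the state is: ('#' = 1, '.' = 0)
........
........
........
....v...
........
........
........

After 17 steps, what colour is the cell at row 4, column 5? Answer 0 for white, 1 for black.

1

t=0: ........
........
........
....v...
........
........
........
t=1: ........
........
........
...<#...
........
........
........
t=2: ........
........
...^....
...##...
........
........
........
t=3: ........
........
...#>...
...##...
........
........
........
t=4: ........
........
...##...
...#v...
........
........
........
t=5: ........
........
...##...
...#.>..
........
........
........
t=6: ........
........
...##...
...#.#..
.....v..
........
........
t=7: ........
........
...##...
...#.#..
....<#..
........
........
t=8: ........
........
...##...
...#^#..
....##..
........
........
t=9: ........
........
...##...
...##>..
....##..
........
........
t=10: ........
........
...##^..
...##...
....##..
........
........
t=11: ........
........
...###>.
...##...
....##..
........
........
t=12: ........
........
...####.
...##.v.
....##..
........
........
t=13: ........
........
...####.
...##<#.
....##..
........
........
t=14: ........
........
...##^#.
...####.
....##..
........
........
t=15: ........
........
...#<.#.
...####.
....##..
........
........
t=16: ........
........
...#..#.
...#v##.
....##..
........
........
t=17: ........
........
...#..#.
...#.>#.
....##..
........
........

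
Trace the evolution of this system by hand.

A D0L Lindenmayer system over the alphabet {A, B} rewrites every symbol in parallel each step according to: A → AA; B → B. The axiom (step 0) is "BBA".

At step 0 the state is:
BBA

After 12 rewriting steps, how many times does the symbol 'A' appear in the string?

k=0  BBA
k=1  BBAA
k=2  BBAAAA
k=3  BBAAAAAAAA
k=4  BBAAAAAAAAAAAAAAAA
k=5  BBAAAAAAAAAAAAAAAAAAAAAAAAAAAAAAAA
k=6  BBAAAAAAAAAAAAAAAAAAAAAAAAAAAAAAAAAAAAAAAAAAAAAAAAAAAAAAAAAAAAAAAA
k=7  BBAAAAAAAAAAAAAAAAAAAAAAAAAAAAAAAAAAAAAAAAAAAAAAAAAAAAAAAA…AAAAAAAAAAAAAAAAAAAAAAAAAAAAAAAAAAAAAAAAAAAAAAAAAAAAAAAAAA  (len 130)
k=8  BBAAAAAAAAAAAAAAAAAAAAAAAAAAAAAAAAAAAAAAAAAAAAAAAAAAAAAAAA…AAAAAAAAAAAAAAAAAAAAAAAAAAAAAAAAAAAAAAAAAAAAAAAAAAAAAAAAAA  (len 258)
k=9  BBAAAAAAAAAAAAAAAAAAAAAAAAAAAAAAAAAAAAAAAAAAAAAAAAAAAAAAAA…AAAAAAAAAAAAAAAAAAAAAAAAAAAAAAAAAAAAAAAAAAAAAAAAAAAAAAAAAA  (len 514)
k=10  BBAAAAAAAAAAAAAAAAAAAAAAAAAAAAAAAAAAAAAAAAAAAAAAAAAAAAAAAA…AAAAAAAAAAAAAAAAAAAAAAAAAAAAAAAAAAAAAAAAAAAAAAAAAAAAAAAAAA  (len 1026)
k=11  BBAAAAAAAAAAAAAAAAAAAAAAAAAAAAAAAAAAAAAAAAAAAAAAAAAAAAAAAA…AAAAAAAAAAAAAAAAAAAAAAAAAAAAAAAAAAAAAAAAAAAAAAAAAAAAAAAAAA  (len 2050)
k=12  BBAAAAAAAAAAAAAAAAAAAAAAAAAAAAAAAAAAAAAAAAAAAAAAAAAAAAAAAA…AAAAAAAAAAAAAAAAAAAAAAAAAAAAAAAAAAAAAAAAAAAAAAAAAAAAAAAAAA  (len 4098)

4096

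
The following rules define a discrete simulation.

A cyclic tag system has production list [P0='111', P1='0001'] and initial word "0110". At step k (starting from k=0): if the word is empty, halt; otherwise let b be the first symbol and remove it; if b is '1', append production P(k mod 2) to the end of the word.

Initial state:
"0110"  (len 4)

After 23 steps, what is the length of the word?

step 0: "0110"  (len 4)
step 1: "110"  (len 3)
step 2: "100001"  (len 6)
step 3: "00001111"  (len 8)
step 4: "0001111"  (len 7)
step 5: "001111"  (len 6)
step 6: "01111"  (len 5)
step 7: "1111"  (len 4)
step 8: "1110001"  (len 7)
step 9: "110001111"  (len 9)
step 10: "100011110001"  (len 12)
step 11: "00011110001111"  (len 14)
step 12: "0011110001111"  (len 13)
step 13: "011110001111"  (len 12)
step 14: "11110001111"  (len 11)
step 15: "1110001111111"  (len 13)
step 16: "1100011111110001"  (len 16)
step 17: "100011111110001111"  (len 18)
step 18: "000111111100011110001"  (len 21)
step 19: "00111111100011110001"  (len 20)
step 20: "0111111100011110001"  (len 19)
step 21: "111111100011110001"  (len 18)
step 22: "111111000111100010001"  (len 21)
step 23: "11111000111100010001111"  (len 23)

23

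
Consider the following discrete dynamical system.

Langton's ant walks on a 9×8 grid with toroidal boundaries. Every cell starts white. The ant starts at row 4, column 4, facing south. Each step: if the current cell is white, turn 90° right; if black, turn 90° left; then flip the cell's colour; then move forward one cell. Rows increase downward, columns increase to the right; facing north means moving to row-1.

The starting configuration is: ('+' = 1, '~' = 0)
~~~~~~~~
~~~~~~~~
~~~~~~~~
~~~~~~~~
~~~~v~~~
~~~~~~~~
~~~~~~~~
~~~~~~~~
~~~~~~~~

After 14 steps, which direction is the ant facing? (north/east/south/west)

north

[0] ~~~~~~~~
~~~~~~~~
~~~~~~~~
~~~~~~~~
~~~~v~~~
~~~~~~~~
~~~~~~~~
~~~~~~~~
~~~~~~~~
[1] ~~~~~~~~
~~~~~~~~
~~~~~~~~
~~~~~~~~
~~~<+~~~
~~~~~~~~
~~~~~~~~
~~~~~~~~
~~~~~~~~
[2] ~~~~~~~~
~~~~~~~~
~~~~~~~~
~~~^~~~~
~~~++~~~
~~~~~~~~
~~~~~~~~
~~~~~~~~
~~~~~~~~
[3] ~~~~~~~~
~~~~~~~~
~~~~~~~~
~~~+>~~~
~~~++~~~
~~~~~~~~
~~~~~~~~
~~~~~~~~
~~~~~~~~
[4] ~~~~~~~~
~~~~~~~~
~~~~~~~~
~~~++~~~
~~~+v~~~
~~~~~~~~
~~~~~~~~
~~~~~~~~
~~~~~~~~
[5] ~~~~~~~~
~~~~~~~~
~~~~~~~~
~~~++~~~
~~~+~>~~
~~~~~~~~
~~~~~~~~
~~~~~~~~
~~~~~~~~
[6] ~~~~~~~~
~~~~~~~~
~~~~~~~~
~~~++~~~
~~~+~+~~
~~~~~v~~
~~~~~~~~
~~~~~~~~
~~~~~~~~
[7] ~~~~~~~~
~~~~~~~~
~~~~~~~~
~~~++~~~
~~~+~+~~
~~~~<+~~
~~~~~~~~
~~~~~~~~
~~~~~~~~
[8] ~~~~~~~~
~~~~~~~~
~~~~~~~~
~~~++~~~
~~~+^+~~
~~~~++~~
~~~~~~~~
~~~~~~~~
~~~~~~~~
[9] ~~~~~~~~
~~~~~~~~
~~~~~~~~
~~~++~~~
~~~++>~~
~~~~++~~
~~~~~~~~
~~~~~~~~
~~~~~~~~
[10] ~~~~~~~~
~~~~~~~~
~~~~~~~~
~~~++^~~
~~~++~~~
~~~~++~~
~~~~~~~~
~~~~~~~~
~~~~~~~~
[11] ~~~~~~~~
~~~~~~~~
~~~~~~~~
~~~+++>~
~~~++~~~
~~~~++~~
~~~~~~~~
~~~~~~~~
~~~~~~~~
[12] ~~~~~~~~
~~~~~~~~
~~~~~~~~
~~~++++~
~~~++~v~
~~~~++~~
~~~~~~~~
~~~~~~~~
~~~~~~~~
[13] ~~~~~~~~
~~~~~~~~
~~~~~~~~
~~~++++~
~~~++<+~
~~~~++~~
~~~~~~~~
~~~~~~~~
~~~~~~~~
[14] ~~~~~~~~
~~~~~~~~
~~~~~~~~
~~~++^+~
~~~++++~
~~~~++~~
~~~~~~~~
~~~~~~~~
~~~~~~~~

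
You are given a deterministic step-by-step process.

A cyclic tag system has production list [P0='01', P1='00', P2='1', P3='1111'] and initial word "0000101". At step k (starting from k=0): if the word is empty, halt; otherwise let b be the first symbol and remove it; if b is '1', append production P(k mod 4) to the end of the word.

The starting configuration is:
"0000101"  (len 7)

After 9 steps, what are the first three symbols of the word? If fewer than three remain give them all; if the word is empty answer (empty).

101

k=0  "0000101"  (len 7)
k=1  "000101"  (len 6)
k=2  "00101"  (len 5)
k=3  "0101"  (len 4)
k=4  "101"  (len 3)
k=5  "0101"  (len 4)
k=6  "101"  (len 3)
k=7  "011"  (len 3)
k=8  "11"  (len 2)
k=9  "101"  (len 3)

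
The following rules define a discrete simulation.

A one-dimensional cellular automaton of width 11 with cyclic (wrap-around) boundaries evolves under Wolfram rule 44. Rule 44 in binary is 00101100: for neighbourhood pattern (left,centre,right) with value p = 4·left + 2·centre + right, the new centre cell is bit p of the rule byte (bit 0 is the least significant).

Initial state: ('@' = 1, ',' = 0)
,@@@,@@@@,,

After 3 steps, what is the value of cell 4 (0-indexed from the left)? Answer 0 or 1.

[0] ,@@@,@@@@,,
[1] ,@,,@@,,,,,
[2] ,@,,@,,,,,,
[3] ,@,,@,,,,,,

1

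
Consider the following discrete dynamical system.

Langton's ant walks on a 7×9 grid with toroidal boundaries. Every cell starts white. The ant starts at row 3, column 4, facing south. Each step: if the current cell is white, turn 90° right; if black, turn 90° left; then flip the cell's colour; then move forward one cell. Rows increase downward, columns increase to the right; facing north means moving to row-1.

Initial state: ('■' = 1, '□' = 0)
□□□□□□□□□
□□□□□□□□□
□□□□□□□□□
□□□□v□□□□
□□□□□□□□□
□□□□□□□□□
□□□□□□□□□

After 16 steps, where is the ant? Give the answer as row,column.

3,4

0) □□□□□□□□□
□□□□□□□□□
□□□□□□□□□
□□□□v□□□□
□□□□□□□□□
□□□□□□□□□
□□□□□□□□□
1) □□□□□□□□□
□□□□□□□□□
□□□□□□□□□
□□□<■□□□□
□□□□□□□□□
□□□□□□□□□
□□□□□□□□□
2) □□□□□□□□□
□□□□□□□□□
□□□^□□□□□
□□□■■□□□□
□□□□□□□□□
□□□□□□□□□
□□□□□□□□□
3) □□□□□□□□□
□□□□□□□□□
□□□■>□□□□
□□□■■□□□□
□□□□□□□□□
□□□□□□□□□
□□□□□□□□□
4) □□□□□□□□□
□□□□□□□□□
□□□■■□□□□
□□□■v□□□□
□□□□□□□□□
□□□□□□□□□
□□□□□□□□□
5) □□□□□□□□□
□□□□□□□□□
□□□■■□□□□
□□□■□>□□□
□□□□□□□□□
□□□□□□□□□
□□□□□□□□□
6) □□□□□□□□□
□□□□□□□□□
□□□■■□□□□
□□□■□■□□□
□□□□□v□□□
□□□□□□□□□
□□□□□□□□□
7) □□□□□□□□□
□□□□□□□□□
□□□■■□□□□
□□□■□■□□□
□□□□<■□□□
□□□□□□□□□
□□□□□□□□□
8) □□□□□□□□□
□□□□□□□□□
□□□■■□□□□
□□□■^■□□□
□□□□■■□□□
□□□□□□□□□
□□□□□□□□□
9) □□□□□□□□□
□□□□□□□□□
□□□■■□□□□
□□□■■>□□□
□□□□■■□□□
□□□□□□□□□
□□□□□□□□□
10) □□□□□□□□□
□□□□□□□□□
□□□■■^□□□
□□□■■□□□□
□□□□■■□□□
□□□□□□□□□
□□□□□□□□□
11) □□□□□□□□□
□□□□□□□□□
□□□■■■>□□
□□□■■□□□□
□□□□■■□□□
□□□□□□□□□
□□□□□□□□□
12) □□□□□□□□□
□□□□□□□□□
□□□■■■■□□
□□□■■□v□□
□□□□■■□□□
□□□□□□□□□
□□□□□□□□□
13) □□□□□□□□□
□□□□□□□□□
□□□■■■■□□
□□□■■<■□□
□□□□■■□□□
□□□□□□□□□
□□□□□□□□□
14) □□□□□□□□□
□□□□□□□□□
□□□■■^■□□
□□□■■■■□□
□□□□■■□□□
□□□□□□□□□
□□□□□□□□□
15) □□□□□□□□□
□□□□□□□□□
□□□■<□■□□
□□□■■■■□□
□□□□■■□□□
□□□□□□□□□
□□□□□□□□□
16) □□□□□□□□□
□□□□□□□□□
□□□■□□■□□
□□□■v■■□□
□□□□■■□□□
□□□□□□□□□
□□□□□□□□□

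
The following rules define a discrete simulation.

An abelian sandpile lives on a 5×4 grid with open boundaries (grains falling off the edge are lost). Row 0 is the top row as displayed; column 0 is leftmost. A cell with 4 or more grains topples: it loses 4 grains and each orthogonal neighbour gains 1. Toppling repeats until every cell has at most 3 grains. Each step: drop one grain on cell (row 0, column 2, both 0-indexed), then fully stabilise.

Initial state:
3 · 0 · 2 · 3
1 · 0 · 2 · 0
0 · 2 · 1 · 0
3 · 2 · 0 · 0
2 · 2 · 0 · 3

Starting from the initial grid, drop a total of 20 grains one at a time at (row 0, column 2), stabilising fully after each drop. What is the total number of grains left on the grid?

[0] 3 · 0 · 2 · 3
1 · 0 · 2 · 0
0 · 2 · 1 · 0
3 · 2 · 0 · 0
2 · 2 · 0 · 3
[1] 3 · 0 · 3 · 3
1 · 0 · 2 · 0
0 · 2 · 1 · 0
3 · 2 · 0 · 0
2 · 2 · 0 · 3
[2] 3 · 1 · 1 · 0
1 · 0 · 3 · 1
0 · 2 · 1 · 0
3 · 2 · 0 · 0
2 · 2 · 0 · 3
[3] 3 · 1 · 2 · 0
1 · 0 · 3 · 1
0 · 2 · 1 · 0
3 · 2 · 0 · 0
2 · 2 · 0 · 3
[4] 3 · 1 · 3 · 0
1 · 0 · 3 · 1
0 · 2 · 1 · 0
3 · 2 · 0 · 0
2 · 2 · 0 · 3
[5] 3 · 2 · 1 · 1
1 · 1 · 0 · 2
0 · 2 · 2 · 0
3 · 2 · 0 · 0
2 · 2 · 0 · 3
[6] 3 · 2 · 2 · 1
1 · 1 · 0 · 2
0 · 2 · 2 · 0
3 · 2 · 0 · 0
2 · 2 · 0 · 3
[7] 3 · 2 · 3 · 1
1 · 1 · 0 · 2
0 · 2 · 2 · 0
3 · 2 · 0 · 0
2 · 2 · 0 · 3
[8] 3 · 3 · 0 · 2
1 · 1 · 1 · 2
0 · 2 · 2 · 0
3 · 2 · 0 · 0
2 · 2 · 0 · 3
[9] 3 · 3 · 1 · 2
1 · 1 · 1 · 2
0 · 2 · 2 · 0
3 · 2 · 0 · 0
2 · 2 · 0 · 3
[10] 3 · 3 · 2 · 2
1 · 1 · 1 · 2
0 · 2 · 2 · 0
3 · 2 · 0 · 0
2 · 2 · 0 · 3
[11] 3 · 3 · 3 · 2
1 · 1 · 1 · 2
0 · 2 · 2 · 0
3 · 2 · 0 · 0
2 · 2 · 0 · 3
[12] 0 · 1 · 1 · 3
2 · 2 · 2 · 2
0 · 2 · 2 · 0
3 · 2 · 0 · 0
2 · 2 · 0 · 3
[13] 0 · 1 · 2 · 3
2 · 2 · 2 · 2
0 · 2 · 2 · 0
3 · 2 · 0 · 0
2 · 2 · 0 · 3
[14] 0 · 1 · 3 · 3
2 · 2 · 2 · 2
0 · 2 · 2 · 0
3 · 2 · 0 · 0
2 · 2 · 0 · 3
[15] 0 · 2 · 1 · 0
2 · 2 · 3 · 3
0 · 2 · 2 · 0
3 · 2 · 0 · 0
2 · 2 · 0 · 3
[16] 0 · 2 · 2 · 0
2 · 2 · 3 · 3
0 · 2 · 2 · 0
3 · 2 · 0 · 0
2 · 2 · 0 · 3
[17] 0 · 2 · 3 · 0
2 · 2 · 3 · 3
0 · 2 · 2 · 0
3 · 2 · 0 · 0
2 · 2 · 0 · 3
[18] 0 · 3 · 1 · 2
2 · 3 · 1 · 0
0 · 2 · 3 · 1
3 · 2 · 0 · 0
2 · 2 · 0 · 3
[19] 0 · 3 · 2 · 2
2 · 3 · 1 · 0
0 · 2 · 3 · 1
3 · 2 · 0 · 0
2 · 2 · 0 · 3
[20] 0 · 3 · 3 · 2
2 · 3 · 1 · 0
0 · 2 · 3 · 1
3 · 2 · 0 · 0
2 · 2 · 0 · 3

32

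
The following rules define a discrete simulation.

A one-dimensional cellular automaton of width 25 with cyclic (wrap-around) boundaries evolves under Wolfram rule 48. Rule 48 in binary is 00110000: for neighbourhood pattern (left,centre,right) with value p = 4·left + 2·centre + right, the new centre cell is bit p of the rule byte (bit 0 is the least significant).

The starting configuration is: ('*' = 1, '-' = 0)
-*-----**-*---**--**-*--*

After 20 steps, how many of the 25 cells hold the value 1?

7

[0] -*-----**-*---**--**-*--*
[1] *-*------*-*----*---*-*--
[2] -*-*------*-*----*---*-*-
[3] --*-*------*-*----*---*-*
[4] *--*-*------*-*----*---*-
[5] -*--*-*------*-*----*---*
[6] *-*--*-*------*-*----*---
[7] -*-*--*-*------*-*----*--
[8] --*-*--*-*------*-*----*-
[9] ---*-*--*-*------*-*----*
[10] *---*-*--*-*------*-*----
[11] -*---*-*--*-*------*-*---
[12] --*---*-*--*-*------*-*--
[13] ---*---*-*--*-*------*-*-
[14] ----*---*-*--*-*------*-*
[15] *----*---*-*--*-*------*-
[16] -*----*---*-*--*-*------*
[17] *-*----*---*-*--*-*------
[18] -*-*----*---*-*--*-*-----
[19] --*-*----*---*-*--*-*----
[20] ---*-*----*---*-*--*-*---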